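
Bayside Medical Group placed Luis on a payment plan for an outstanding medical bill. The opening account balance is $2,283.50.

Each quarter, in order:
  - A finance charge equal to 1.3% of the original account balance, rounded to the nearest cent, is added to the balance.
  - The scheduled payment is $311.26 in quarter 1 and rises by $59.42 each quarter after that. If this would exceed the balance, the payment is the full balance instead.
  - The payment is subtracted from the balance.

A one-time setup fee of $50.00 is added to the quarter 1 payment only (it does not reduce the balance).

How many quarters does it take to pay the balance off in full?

# | Opening | Interest | Payment | Fee | End bal
1 | $2,283.50 | $29.69 | $311.26 | $50.00 | $2,001.93
2 | $2,001.93 | $29.69 | $370.68 | — | $1,660.94
3 | $1,660.94 | $29.69 | $430.10 | — | $1,260.53
4 | $1,260.53 | $29.69 | $489.52 | — | $800.70
5 | $800.70 | $29.69 | $548.94 | — | $281.45
6 | $281.45 | $29.69 | $311.14 | — | $0.00
Balance reaches $0.00 in quarter 6.

6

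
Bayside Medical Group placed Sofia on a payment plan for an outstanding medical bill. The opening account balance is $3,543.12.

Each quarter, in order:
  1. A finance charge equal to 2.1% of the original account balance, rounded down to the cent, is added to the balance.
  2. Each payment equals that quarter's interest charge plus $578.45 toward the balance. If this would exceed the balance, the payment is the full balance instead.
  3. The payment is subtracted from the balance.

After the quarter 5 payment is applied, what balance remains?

$650.87

# | Opening | Interest | Payment | End bal
1 | $3,543.12 | $74.40 | $652.85 | $2,964.67
2 | $2,964.67 | $74.40 | $652.85 | $2,386.22
3 | $2,386.22 | $74.40 | $652.85 | $1,807.77
4 | $1,807.77 | $74.40 | $652.85 | $1,229.32
5 | $1,229.32 | $74.40 | $652.85 | $650.87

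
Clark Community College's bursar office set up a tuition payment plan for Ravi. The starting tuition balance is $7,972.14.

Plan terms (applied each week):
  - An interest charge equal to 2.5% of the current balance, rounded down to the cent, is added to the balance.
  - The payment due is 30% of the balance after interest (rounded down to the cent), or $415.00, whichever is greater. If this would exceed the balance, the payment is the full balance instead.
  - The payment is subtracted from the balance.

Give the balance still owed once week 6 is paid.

$1,087.69

Week 1: $7,972.14 +$199.30 interest = $8,171.44; pay $2,451.43 → $5,720.01
Week 2: $5,720.01 +$143.00 interest = $5,863.01; pay $1,758.90 → $4,104.11
Week 3: $4,104.11 +$102.60 interest = $4,206.71; pay $1,262.01 → $2,944.70
Week 4: $2,944.70 +$73.61 interest = $3,018.31; pay $905.49 → $2,112.82
Week 5: $2,112.82 +$52.82 interest = $2,165.64; pay $649.69 → $1,515.95
Week 6: $1,515.95 +$37.89 interest = $1,553.84; pay $466.15 → $1,087.69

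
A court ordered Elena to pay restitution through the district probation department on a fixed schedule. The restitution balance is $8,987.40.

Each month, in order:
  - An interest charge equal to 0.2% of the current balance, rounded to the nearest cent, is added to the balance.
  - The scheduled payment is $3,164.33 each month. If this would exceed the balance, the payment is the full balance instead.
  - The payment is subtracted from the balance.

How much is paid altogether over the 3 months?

$9,022.43

Month 1: $8,987.40 +$17.97 interest = $9,005.37; pay $3,164.33 → $5,841.04
Month 2: $5,841.04 +$11.68 interest = $5,852.72; pay $3,164.33 → $2,688.39
Month 3: $2,688.39 +$5.38 interest = $2,693.77; pay $2,693.77 → $0.00
Total paid: $9,022.43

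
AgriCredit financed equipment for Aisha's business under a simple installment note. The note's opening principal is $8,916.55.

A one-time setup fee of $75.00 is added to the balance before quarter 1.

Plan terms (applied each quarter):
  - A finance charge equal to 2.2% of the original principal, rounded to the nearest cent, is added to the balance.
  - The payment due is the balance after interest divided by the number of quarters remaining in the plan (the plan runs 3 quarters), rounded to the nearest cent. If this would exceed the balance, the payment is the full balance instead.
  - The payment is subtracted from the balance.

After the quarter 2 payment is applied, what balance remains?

$3,160.65

Quarter 1: $8,991.55 +$196.16 interest = $9,187.71; pay $3,062.57 → $6,125.14
Quarter 2: $6,125.14 +$196.16 interest = $6,321.30; pay $3,160.65 → $3,160.65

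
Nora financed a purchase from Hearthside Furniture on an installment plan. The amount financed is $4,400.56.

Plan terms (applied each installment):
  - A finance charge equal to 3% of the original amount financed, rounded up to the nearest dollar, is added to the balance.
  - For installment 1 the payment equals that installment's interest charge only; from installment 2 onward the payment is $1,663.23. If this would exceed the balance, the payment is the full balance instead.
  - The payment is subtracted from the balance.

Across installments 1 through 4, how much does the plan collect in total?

Installment 1: opening $4,400.56; interest $133.00 → $4,533.56; payment $133.00; balance $4,400.56
Installment 2: opening $4,400.56; interest $133.00 → $4,533.56; payment $1,663.23; balance $2,870.33
Installment 3: opening $2,870.33; interest $133.00 → $3,003.33; payment $1,663.23; balance $1,340.10
Installment 4: opening $1,340.10; interest $133.00 → $1,473.10; payment $1,473.10; balance $0.00
Total paid: $4,932.56

$4,932.56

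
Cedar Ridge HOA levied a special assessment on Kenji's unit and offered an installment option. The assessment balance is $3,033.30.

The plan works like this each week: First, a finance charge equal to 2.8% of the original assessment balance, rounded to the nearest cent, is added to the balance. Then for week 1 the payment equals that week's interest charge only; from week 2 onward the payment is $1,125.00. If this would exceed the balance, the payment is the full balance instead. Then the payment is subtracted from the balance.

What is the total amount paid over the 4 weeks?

# | Opening | Interest | Payment | End bal
1 | $3,033.30 | $84.93 | $84.93 | $3,033.30
2 | $3,033.30 | $84.93 | $1,125.00 | $1,993.23
3 | $1,993.23 | $84.93 | $1,125.00 | $953.16
4 | $953.16 | $84.93 | $1,038.09 | $0.00
Total paid: $3,373.02

$3,373.02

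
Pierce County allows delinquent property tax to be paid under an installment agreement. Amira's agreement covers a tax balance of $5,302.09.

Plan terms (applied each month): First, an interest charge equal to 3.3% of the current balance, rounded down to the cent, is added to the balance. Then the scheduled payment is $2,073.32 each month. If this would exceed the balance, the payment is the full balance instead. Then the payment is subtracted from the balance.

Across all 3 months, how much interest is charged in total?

$334.89

# | Opening | Interest | Payment | End bal
1 | $5,302.09 | $174.96 | $2,073.32 | $3,403.73
2 | $3,403.73 | $112.32 | $2,073.32 | $1,442.73
3 | $1,442.73 | $47.61 | $1,490.34 | $0.00
Total interest: $174.96 + $112.32 + $47.61 = $334.89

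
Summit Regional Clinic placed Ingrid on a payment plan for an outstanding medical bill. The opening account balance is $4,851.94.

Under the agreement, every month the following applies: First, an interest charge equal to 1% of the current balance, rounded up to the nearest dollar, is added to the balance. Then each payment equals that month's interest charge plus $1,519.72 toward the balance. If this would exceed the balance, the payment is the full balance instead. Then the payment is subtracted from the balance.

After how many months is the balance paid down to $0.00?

Month 1: opening $4,851.94; interest $49.00 → $4,900.94; payment $1,568.72; balance $3,332.22
Month 2: opening $3,332.22; interest $34.00 → $3,366.22; payment $1,553.72; balance $1,812.50
Month 3: opening $1,812.50; interest $19.00 → $1,831.50; payment $1,538.72; balance $292.78
Month 4: opening $292.78; interest $3.00 → $295.78; payment $295.78; balance $0.00
Balance reaches $0.00 in month 4.

4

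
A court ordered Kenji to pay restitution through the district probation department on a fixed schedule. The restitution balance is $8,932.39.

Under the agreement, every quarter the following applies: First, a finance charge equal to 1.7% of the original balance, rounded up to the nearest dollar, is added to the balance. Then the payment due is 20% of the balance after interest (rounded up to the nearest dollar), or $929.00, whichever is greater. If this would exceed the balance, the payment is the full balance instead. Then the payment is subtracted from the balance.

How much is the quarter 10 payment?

$283.39

# | Opening | Interest | Payment | End bal
1 | $8,932.39 | $152.00 | $1,817.00 | $7,267.39
2 | $7,267.39 | $152.00 | $1,484.00 | $5,935.39
3 | $5,935.39 | $152.00 | $1,218.00 | $4,869.39
4 | $4,869.39 | $152.00 | $1,005.00 | $4,016.39
5 | $4,016.39 | $152.00 | $929.00 | $3,239.39
6 | $3,239.39 | $152.00 | $929.00 | $2,462.39
7 | $2,462.39 | $152.00 | $929.00 | $1,685.39
8 | $1,685.39 | $152.00 | $929.00 | $908.39
9 | $908.39 | $152.00 | $929.00 | $131.39
10 | $131.39 | $152.00 | $283.39 | $0.00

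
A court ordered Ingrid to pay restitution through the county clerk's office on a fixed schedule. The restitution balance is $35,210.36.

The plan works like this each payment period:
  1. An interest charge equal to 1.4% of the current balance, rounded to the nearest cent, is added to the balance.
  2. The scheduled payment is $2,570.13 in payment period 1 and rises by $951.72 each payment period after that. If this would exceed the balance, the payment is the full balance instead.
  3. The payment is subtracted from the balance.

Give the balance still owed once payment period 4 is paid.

$20,961.70

Payment period 1: opening $35,210.36; interest $492.95 → $35,703.31; payment $2,570.13; balance $33,133.18
Payment period 2: opening $33,133.18; interest $463.86 → $33,597.04; payment $3,521.85; balance $30,075.19
Payment period 3: opening $30,075.19; interest $421.05 → $30,496.24; payment $4,473.57; balance $26,022.67
Payment period 4: opening $26,022.67; interest $364.32 → $26,386.99; payment $5,425.29; balance $20,961.70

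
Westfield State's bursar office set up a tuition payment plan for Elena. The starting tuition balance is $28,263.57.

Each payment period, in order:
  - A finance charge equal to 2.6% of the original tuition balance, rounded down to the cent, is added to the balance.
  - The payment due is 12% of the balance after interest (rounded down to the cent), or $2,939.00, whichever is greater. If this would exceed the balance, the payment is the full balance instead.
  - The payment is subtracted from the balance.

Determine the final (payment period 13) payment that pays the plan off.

$1,796.40

Payment period 1: $28,263.57 +$734.85 interest = $28,998.42; pay $3,479.81 → $25,518.61
Payment period 2: $25,518.61 +$734.85 interest = $26,253.46; pay $3,150.41 → $23,103.05
Payment period 3: $23,103.05 +$734.85 interest = $23,837.90; pay $2,939.00 → $20,898.90
Payment period 4: $20,898.90 +$734.85 interest = $21,633.75; pay $2,939.00 → $18,694.75
Payment period 5: $18,694.75 +$734.85 interest = $19,429.60; pay $2,939.00 → $16,490.60
Payment period 6: $16,490.60 +$734.85 interest = $17,225.45; pay $2,939.00 → $14,286.45
Payment period 7: $14,286.45 +$734.85 interest = $15,021.30; pay $2,939.00 → $12,082.30
Payment period 8: $12,082.30 +$734.85 interest = $12,817.15; pay $2,939.00 → $9,878.15
Payment period 9: $9,878.15 +$734.85 interest = $10,613.00; pay $2,939.00 → $7,674.00
Payment period 10: $7,674.00 +$734.85 interest = $8,408.85; pay $2,939.00 → $5,469.85
Payment period 11: $5,469.85 +$734.85 interest = $6,204.70; pay $2,939.00 → $3,265.70
Payment period 12: $3,265.70 +$734.85 interest = $4,000.55; pay $2,939.00 → $1,061.55
Payment period 13: $1,061.55 +$734.85 interest = $1,796.40; pay $1,796.40 → $0.00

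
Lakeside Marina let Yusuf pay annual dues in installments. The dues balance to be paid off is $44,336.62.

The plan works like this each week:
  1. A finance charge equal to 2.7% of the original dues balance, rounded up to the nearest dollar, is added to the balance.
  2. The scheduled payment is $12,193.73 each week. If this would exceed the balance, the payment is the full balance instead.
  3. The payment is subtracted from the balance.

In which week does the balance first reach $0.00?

# | Opening | Interest | Payment | End bal
1 | $44,336.62 | $1,198.00 | $12,193.73 | $33,340.89
2 | $33,340.89 | $1,198.00 | $12,193.73 | $22,345.16
3 | $22,345.16 | $1,198.00 | $12,193.73 | $11,349.43
4 | $11,349.43 | $1,198.00 | $12,193.73 | $353.70
5 | $353.70 | $1,198.00 | $1,551.70 | $0.00
Balance reaches $0.00 in week 5.

5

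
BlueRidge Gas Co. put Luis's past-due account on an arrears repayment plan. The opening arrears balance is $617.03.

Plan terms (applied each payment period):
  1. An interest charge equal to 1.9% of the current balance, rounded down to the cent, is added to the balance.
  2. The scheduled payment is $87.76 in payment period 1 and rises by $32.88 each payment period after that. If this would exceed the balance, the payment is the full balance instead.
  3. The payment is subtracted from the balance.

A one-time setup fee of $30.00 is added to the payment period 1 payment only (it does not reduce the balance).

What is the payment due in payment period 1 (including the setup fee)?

$117.76

Payment period 1: opening $617.03; interest $11.72 → $628.75; payment $87.76 (+ $30.00 fee); balance $540.99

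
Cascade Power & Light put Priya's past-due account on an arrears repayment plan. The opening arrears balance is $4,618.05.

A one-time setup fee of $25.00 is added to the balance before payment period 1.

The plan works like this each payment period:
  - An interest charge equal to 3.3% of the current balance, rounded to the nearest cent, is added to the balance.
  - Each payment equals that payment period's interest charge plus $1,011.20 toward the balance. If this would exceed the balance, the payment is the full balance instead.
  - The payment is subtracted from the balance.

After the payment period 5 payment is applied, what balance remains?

Payment period 1: opening $4,643.05; interest $153.22 → $4,796.27; payment $1,164.42; balance $3,631.85
Payment period 2: opening $3,631.85; interest $119.85 → $3,751.70; payment $1,131.05; balance $2,620.65
Payment period 3: opening $2,620.65; interest $86.48 → $2,707.13; payment $1,097.68; balance $1,609.45
Payment period 4: opening $1,609.45; interest $53.11 → $1,662.56; payment $1,064.31; balance $598.25
Payment period 5: opening $598.25; interest $19.74 → $617.99; payment $617.99; balance $0.00

$0.00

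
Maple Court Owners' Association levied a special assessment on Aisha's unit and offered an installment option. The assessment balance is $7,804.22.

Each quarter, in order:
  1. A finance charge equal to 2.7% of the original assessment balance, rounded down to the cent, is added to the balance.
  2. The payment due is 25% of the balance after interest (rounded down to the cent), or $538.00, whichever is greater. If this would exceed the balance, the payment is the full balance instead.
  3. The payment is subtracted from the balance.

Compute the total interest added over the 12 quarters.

# | Opening | Interest | Payment | End bal
1 | $7,804.22 | $210.71 | $2,003.73 | $6,011.20
2 | $6,011.20 | $210.71 | $1,555.47 | $4,666.44
3 | $4,666.44 | $210.71 | $1,219.28 | $3,657.87
4 | $3,657.87 | $210.71 | $967.14 | $2,901.44
5 | $2,901.44 | $210.71 | $778.03 | $2,334.12
6 | $2,334.12 | $210.71 | $636.20 | $1,908.63
7 | $1,908.63 | $210.71 | $538.00 | $1,581.34
8 | $1,581.34 | $210.71 | $538.00 | $1,254.05
9 | $1,254.05 | $210.71 | $538.00 | $926.76
10 | $926.76 | $210.71 | $538.00 | $599.47
11 | $599.47 | $210.71 | $538.00 | $272.18
12 | $272.18 | $210.71 | $482.89 | $0.00
Total interest: $210.71 + $210.71 + $210.71 + $210.71 + $210.71 + $210.71 + $210.71 + $210.71 + $210.71 + $210.71 + $210.71 + $210.71 = $2,528.52

$2,528.52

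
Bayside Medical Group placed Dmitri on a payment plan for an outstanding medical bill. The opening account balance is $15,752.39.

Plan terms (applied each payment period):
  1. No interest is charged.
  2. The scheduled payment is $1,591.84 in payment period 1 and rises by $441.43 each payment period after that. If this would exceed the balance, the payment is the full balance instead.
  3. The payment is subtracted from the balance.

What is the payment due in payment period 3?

Payment period 1: opening $15,752.39; payment $1,591.84; balance $14,160.55
Payment period 2: opening $14,160.55; payment $2,033.27; balance $12,127.28
Payment period 3: opening $12,127.28; payment $2,474.70; balance $9,652.58

$2,474.70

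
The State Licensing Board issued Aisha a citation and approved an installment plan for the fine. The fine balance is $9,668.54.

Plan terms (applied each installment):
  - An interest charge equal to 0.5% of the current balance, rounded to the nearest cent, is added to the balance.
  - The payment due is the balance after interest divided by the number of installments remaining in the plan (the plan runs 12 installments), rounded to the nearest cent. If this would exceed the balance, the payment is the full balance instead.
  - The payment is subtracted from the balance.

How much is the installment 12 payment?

Installment 1: opening $9,668.54; interest $48.34 → $9,716.88; payment $809.74; balance $8,907.14
Installment 2: opening $8,907.14; interest $44.54 → $8,951.68; payment $813.79; balance $8,137.89
Installment 3: opening $8,137.89; interest $40.69 → $8,178.58; payment $817.86; balance $7,360.72
Installment 4: opening $7,360.72; interest $36.80 → $7,397.52; payment $821.95; balance $6,575.57
Installment 5: opening $6,575.57; interest $32.88 → $6,608.45; payment $826.06; balance $5,782.39
Installment 6: opening $5,782.39; interest $28.91 → $5,811.30; payment $830.19; balance $4,981.11
Installment 7: opening $4,981.11; interest $24.91 → $5,006.02; payment $834.34; balance $4,171.68
Installment 8: opening $4,171.68; interest $20.86 → $4,192.54; payment $838.51; balance $3,354.03
Installment 9: opening $3,354.03; interest $16.77 → $3,370.80; payment $842.70; balance $2,528.10
Installment 10: opening $2,528.10; interest $12.64 → $2,540.74; payment $846.91; balance $1,693.83
Installment 11: opening $1,693.83; interest $8.47 → $1,702.30; payment $851.15; balance $851.15
Installment 12: opening $851.15; interest $4.26 → $855.41; payment $855.41; balance $0.00

$855.41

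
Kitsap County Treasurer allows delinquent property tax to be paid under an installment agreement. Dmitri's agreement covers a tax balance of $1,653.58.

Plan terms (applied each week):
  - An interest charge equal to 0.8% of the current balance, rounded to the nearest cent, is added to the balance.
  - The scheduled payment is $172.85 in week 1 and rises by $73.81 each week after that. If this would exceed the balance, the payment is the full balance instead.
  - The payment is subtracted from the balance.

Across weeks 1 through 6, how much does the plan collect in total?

Week 1: $1,653.58 +$13.23 interest = $1,666.81; pay $172.85 → $1,493.96
Week 2: $1,493.96 +$11.95 interest = $1,505.91; pay $246.66 → $1,259.25
Week 3: $1,259.25 +$10.07 interest = $1,269.32; pay $320.47 → $948.85
Week 4: $948.85 +$7.59 interest = $956.44; pay $394.28 → $562.16
Week 5: $562.16 +$4.50 interest = $566.66; pay $468.09 → $98.57
Week 6: $98.57 +$0.79 interest = $99.36; pay $99.36 → $0.00
Total paid: $1,701.71

$1,701.71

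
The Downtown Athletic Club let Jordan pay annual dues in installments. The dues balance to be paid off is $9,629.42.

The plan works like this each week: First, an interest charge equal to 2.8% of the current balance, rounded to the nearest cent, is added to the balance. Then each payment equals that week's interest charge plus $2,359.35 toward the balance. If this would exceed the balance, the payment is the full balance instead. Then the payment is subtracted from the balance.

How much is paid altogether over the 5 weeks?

Week 1: opening $9,629.42; interest $269.62 → $9,899.04; payment $2,628.97; balance $7,270.07
Week 2: opening $7,270.07; interest $203.56 → $7,473.63; payment $2,562.91; balance $4,910.72
Week 3: opening $4,910.72; interest $137.50 → $5,048.22; payment $2,496.85; balance $2,551.37
Week 4: opening $2,551.37; interest $71.44 → $2,622.81; payment $2,430.79; balance $192.02
Week 5: opening $192.02; interest $5.38 → $197.40; payment $197.40; balance $0.00
Total paid: $10,316.92

$10,316.92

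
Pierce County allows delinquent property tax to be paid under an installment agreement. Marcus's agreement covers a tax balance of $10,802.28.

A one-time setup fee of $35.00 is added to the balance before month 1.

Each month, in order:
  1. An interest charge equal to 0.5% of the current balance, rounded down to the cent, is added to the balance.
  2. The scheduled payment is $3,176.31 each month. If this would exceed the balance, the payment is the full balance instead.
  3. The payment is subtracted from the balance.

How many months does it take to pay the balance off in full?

4

Month 1: opening $10,837.28; interest $54.18 → $10,891.46; payment $3,176.31; balance $7,715.15
Month 2: opening $7,715.15; interest $38.57 → $7,753.72; payment $3,176.31; balance $4,577.41
Month 3: opening $4,577.41; interest $22.88 → $4,600.29; payment $3,176.31; balance $1,423.98
Month 4: opening $1,423.98; interest $7.11 → $1,431.09; payment $1,431.09; balance $0.00
Balance reaches $0.00 in month 4.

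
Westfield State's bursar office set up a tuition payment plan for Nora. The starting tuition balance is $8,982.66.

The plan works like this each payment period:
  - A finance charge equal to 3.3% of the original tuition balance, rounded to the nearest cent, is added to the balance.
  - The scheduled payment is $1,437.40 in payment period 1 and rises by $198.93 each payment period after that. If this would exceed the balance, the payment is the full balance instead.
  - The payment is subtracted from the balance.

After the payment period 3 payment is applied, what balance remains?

# | Opening | Interest | Payment | End bal
1 | $8,982.66 | $296.43 | $1,437.40 | $7,841.69
2 | $7,841.69 | $296.43 | $1,636.33 | $6,501.79
3 | $6,501.79 | $296.43 | $1,835.26 | $4,962.96

$4,962.96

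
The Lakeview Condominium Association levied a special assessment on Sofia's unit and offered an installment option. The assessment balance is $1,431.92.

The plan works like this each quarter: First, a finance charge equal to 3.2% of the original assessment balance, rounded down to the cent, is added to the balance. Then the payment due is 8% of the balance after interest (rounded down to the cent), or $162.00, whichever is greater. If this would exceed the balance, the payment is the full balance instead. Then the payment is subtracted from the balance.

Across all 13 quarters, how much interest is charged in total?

$595.66

# | Opening | Interest | Payment | End bal
1 | $1,431.92 | $45.82 | $162.00 | $1,315.74
2 | $1,315.74 | $45.82 | $162.00 | $1,199.56
3 | $1,199.56 | $45.82 | $162.00 | $1,083.38
4 | $1,083.38 | $45.82 | $162.00 | $967.20
5 | $967.20 | $45.82 | $162.00 | $851.02
6 | $851.02 | $45.82 | $162.00 | $734.84
7 | $734.84 | $45.82 | $162.00 | $618.66
8 | $618.66 | $45.82 | $162.00 | $502.48
9 | $502.48 | $45.82 | $162.00 | $386.30
10 | $386.30 | $45.82 | $162.00 | $270.12
11 | $270.12 | $45.82 | $162.00 | $153.94
12 | $153.94 | $45.82 | $162.00 | $37.76
13 | $37.76 | $45.82 | $83.58 | $0.00
Total interest: $45.82 + $45.82 + $45.82 + $45.82 + $45.82 + $45.82 + $45.82 + $45.82 + $45.82 + $45.82 + $45.82 + $45.82 + $45.82 = $595.66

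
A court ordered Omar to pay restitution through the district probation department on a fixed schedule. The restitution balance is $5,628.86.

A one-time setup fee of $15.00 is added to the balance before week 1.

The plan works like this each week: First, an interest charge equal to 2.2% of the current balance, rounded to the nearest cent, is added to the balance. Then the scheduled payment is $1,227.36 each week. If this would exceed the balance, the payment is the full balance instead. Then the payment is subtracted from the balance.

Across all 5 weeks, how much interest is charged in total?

Week 1: $5,643.86 +$124.16 interest = $5,768.02; pay $1,227.36 → $4,540.66
Week 2: $4,540.66 +$99.89 interest = $4,640.55; pay $1,227.36 → $3,413.19
Week 3: $3,413.19 +$75.09 interest = $3,488.28; pay $1,227.36 → $2,260.92
Week 4: $2,260.92 +$49.74 interest = $2,310.66; pay $1,227.36 → $1,083.30
Week 5: $1,083.30 +$23.83 interest = $1,107.13; pay $1,107.13 → $0.00
Total interest: $124.16 + $99.89 + $75.09 + $49.74 + $23.83 = $372.71

$372.71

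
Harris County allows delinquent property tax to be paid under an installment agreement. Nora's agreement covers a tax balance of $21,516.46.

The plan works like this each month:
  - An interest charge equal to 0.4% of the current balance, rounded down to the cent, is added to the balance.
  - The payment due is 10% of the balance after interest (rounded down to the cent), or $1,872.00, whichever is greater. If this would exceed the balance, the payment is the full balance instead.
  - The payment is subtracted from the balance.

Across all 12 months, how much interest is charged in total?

Month 1: $21,516.46 +$86.06 interest = $21,602.52; pay $2,160.25 → $19,442.27
Month 2: $19,442.27 +$77.76 interest = $19,520.03; pay $1,952.00 → $17,568.03
Month 3: $17,568.03 +$70.27 interest = $17,638.30; pay $1,872.00 → $15,766.30
Month 4: $15,766.30 +$63.06 interest = $15,829.36; pay $1,872.00 → $13,957.36
Month 5: $13,957.36 +$55.82 interest = $14,013.18; pay $1,872.00 → $12,141.18
Month 6: $12,141.18 +$48.56 interest = $12,189.74; pay $1,872.00 → $10,317.74
Month 7: $10,317.74 +$41.27 interest = $10,359.01; pay $1,872.00 → $8,487.01
Month 8: $8,487.01 +$33.94 interest = $8,520.95; pay $1,872.00 → $6,648.95
Month 9: $6,648.95 +$26.59 interest = $6,675.54; pay $1,872.00 → $4,803.54
Month 10: $4,803.54 +$19.21 interest = $4,822.75; pay $1,872.00 → $2,950.75
Month 11: $2,950.75 +$11.80 interest = $2,962.55; pay $1,872.00 → $1,090.55
Month 12: $1,090.55 +$4.36 interest = $1,094.91; pay $1,094.91 → $0.00
Total interest: $86.06 + $77.76 + $70.27 + $63.06 + $55.82 + $48.56 + $41.27 + $33.94 + $26.59 + $19.21 + $11.80 + $4.36 = $538.70

$538.70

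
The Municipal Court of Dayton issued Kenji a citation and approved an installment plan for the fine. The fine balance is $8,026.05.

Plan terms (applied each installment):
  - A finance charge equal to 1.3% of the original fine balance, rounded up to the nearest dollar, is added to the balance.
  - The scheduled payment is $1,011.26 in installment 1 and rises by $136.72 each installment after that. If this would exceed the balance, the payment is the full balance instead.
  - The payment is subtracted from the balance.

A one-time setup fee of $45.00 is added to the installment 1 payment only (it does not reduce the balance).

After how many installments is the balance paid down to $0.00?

Installment 1: $8,026.05 +$105.00 interest = $8,131.05; pay $1,011.26 (+ $45.00 fee) → $7,119.79
Installment 2: $7,119.79 +$105.00 interest = $7,224.79; pay $1,147.98 → $6,076.81
Installment 3: $6,076.81 +$105.00 interest = $6,181.81; pay $1,284.70 → $4,897.11
Installment 4: $4,897.11 +$105.00 interest = $5,002.11; pay $1,421.42 → $3,580.69
Installment 5: $3,580.69 +$105.00 interest = $3,685.69; pay $1,558.14 → $2,127.55
Installment 6: $2,127.55 +$105.00 interest = $2,232.55; pay $1,694.86 → $537.69
Installment 7: $537.69 +$105.00 interest = $642.69; pay $642.69 → $0.00
Balance reaches $0.00 in installment 7.

7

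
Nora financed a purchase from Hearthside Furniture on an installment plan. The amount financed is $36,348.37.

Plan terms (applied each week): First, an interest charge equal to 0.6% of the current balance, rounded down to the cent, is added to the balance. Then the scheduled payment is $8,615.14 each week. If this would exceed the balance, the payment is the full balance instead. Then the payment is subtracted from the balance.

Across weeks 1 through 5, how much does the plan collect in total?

$36,931.94

Week 1: opening $36,348.37; interest $218.09 → $36,566.46; payment $8,615.14; balance $27,951.32
Week 2: opening $27,951.32; interest $167.70 → $28,119.02; payment $8,615.14; balance $19,503.88
Week 3: opening $19,503.88; interest $117.02 → $19,620.90; payment $8,615.14; balance $11,005.76
Week 4: opening $11,005.76; interest $66.03 → $11,071.79; payment $8,615.14; balance $2,456.65
Week 5: opening $2,456.65; interest $14.73 → $2,471.38; payment $2,471.38; balance $0.00
Total paid: $36,931.94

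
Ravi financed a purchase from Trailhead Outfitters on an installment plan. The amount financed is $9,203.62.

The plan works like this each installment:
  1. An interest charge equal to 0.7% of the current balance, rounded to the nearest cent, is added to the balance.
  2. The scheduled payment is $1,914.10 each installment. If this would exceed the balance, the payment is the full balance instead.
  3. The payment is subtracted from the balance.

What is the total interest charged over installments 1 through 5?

$191.75

# | Opening | Interest | Payment | End bal
1 | $9,203.62 | $64.43 | $1,914.10 | $7,353.95
2 | $7,353.95 | $51.48 | $1,914.10 | $5,491.33
3 | $5,491.33 | $38.44 | $1,914.10 | $3,615.67
4 | $3,615.67 | $25.31 | $1,914.10 | $1,726.88
5 | $1,726.88 | $12.09 | $1,738.97 | $0.00
Total interest: $64.43 + $51.48 + $38.44 + $25.31 + $12.09 = $191.75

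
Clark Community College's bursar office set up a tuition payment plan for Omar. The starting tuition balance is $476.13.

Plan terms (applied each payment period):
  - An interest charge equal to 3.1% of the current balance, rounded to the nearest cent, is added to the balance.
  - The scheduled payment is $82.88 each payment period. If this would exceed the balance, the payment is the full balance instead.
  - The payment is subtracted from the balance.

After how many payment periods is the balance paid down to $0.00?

7

Payment period 1: opening $476.13; interest $14.76 → $490.89; payment $82.88; balance $408.01
Payment period 2: opening $408.01; interest $12.65 → $420.66; payment $82.88; balance $337.78
Payment period 3: opening $337.78; interest $10.47 → $348.25; payment $82.88; balance $265.37
Payment period 4: opening $265.37; interest $8.23 → $273.60; payment $82.88; balance $190.72
Payment period 5: opening $190.72; interest $5.91 → $196.63; payment $82.88; balance $113.75
Payment period 6: opening $113.75; interest $3.53 → $117.28; payment $82.88; balance $34.40
Payment period 7: opening $34.40; interest $1.07 → $35.47; payment $35.47; balance $0.00
Balance reaches $0.00 in payment period 7.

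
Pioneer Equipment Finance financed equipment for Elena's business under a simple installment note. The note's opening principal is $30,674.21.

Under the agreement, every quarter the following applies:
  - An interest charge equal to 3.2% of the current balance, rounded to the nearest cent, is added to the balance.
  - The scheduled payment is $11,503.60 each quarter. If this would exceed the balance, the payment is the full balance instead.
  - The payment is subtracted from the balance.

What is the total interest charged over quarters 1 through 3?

Quarter 1: opening $30,674.21; interest $981.57 → $31,655.78; payment $11,503.60; balance $20,152.18
Quarter 2: opening $20,152.18; interest $644.87 → $20,797.05; payment $11,503.60; balance $9,293.45
Quarter 3: opening $9,293.45; interest $297.39 → $9,590.84; payment $9,590.84; balance $0.00
Total interest: $981.57 + $644.87 + $297.39 = $1,923.83

$1,923.83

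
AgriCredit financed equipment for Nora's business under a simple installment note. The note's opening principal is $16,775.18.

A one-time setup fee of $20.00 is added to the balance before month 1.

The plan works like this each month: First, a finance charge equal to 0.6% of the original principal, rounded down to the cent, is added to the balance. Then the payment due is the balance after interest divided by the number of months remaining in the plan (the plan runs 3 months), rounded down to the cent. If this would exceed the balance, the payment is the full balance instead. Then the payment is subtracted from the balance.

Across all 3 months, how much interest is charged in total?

$301.95

Month 1: opening $16,795.18; interest $100.65 → $16,895.83; payment $5,631.94; balance $11,263.89
Month 2: opening $11,263.89; interest $100.65 → $11,364.54; payment $5,682.27; balance $5,682.27
Month 3: opening $5,682.27; interest $100.65 → $5,782.92; payment $5,782.92; balance $0.00
Total interest: $100.65 + $100.65 + $100.65 = $301.95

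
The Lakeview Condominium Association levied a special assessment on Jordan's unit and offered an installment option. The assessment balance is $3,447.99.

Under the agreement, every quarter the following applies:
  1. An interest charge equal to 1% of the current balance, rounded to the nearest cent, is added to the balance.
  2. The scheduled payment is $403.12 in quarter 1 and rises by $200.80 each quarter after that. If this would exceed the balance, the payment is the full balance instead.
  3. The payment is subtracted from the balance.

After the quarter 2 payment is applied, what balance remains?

# | Opening | Interest | Payment | End bal
1 | $3,447.99 | $34.48 | $403.12 | $3,079.35
2 | $3,079.35 | $30.79 | $603.92 | $2,506.22

$2,506.22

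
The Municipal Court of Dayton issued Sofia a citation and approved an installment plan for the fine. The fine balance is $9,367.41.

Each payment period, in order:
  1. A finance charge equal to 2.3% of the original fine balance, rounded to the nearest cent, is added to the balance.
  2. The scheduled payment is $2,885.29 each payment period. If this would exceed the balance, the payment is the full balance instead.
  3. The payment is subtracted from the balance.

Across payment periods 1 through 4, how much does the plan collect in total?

# | Opening | Interest | Payment | End bal
1 | $9,367.41 | $215.45 | $2,885.29 | $6,697.57
2 | $6,697.57 | $215.45 | $2,885.29 | $4,027.73
3 | $4,027.73 | $215.45 | $2,885.29 | $1,357.89
4 | $1,357.89 | $215.45 | $1,573.34 | $0.00
Total paid: $10,229.21

$10,229.21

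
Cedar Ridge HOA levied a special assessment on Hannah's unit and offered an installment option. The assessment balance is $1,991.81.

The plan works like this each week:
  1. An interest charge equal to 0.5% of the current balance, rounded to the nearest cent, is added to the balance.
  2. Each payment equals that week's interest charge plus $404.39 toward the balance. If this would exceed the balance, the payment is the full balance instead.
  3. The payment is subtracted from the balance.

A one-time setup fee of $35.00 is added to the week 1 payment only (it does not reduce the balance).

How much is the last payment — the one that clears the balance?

$376.12

Week 1: opening $1,991.81; interest $9.96 → $2,001.77; payment $414.35 (+ $35.00 fee); balance $1,587.42
Week 2: opening $1,587.42; interest $7.94 → $1,595.36; payment $412.33; balance $1,183.03
Week 3: opening $1,183.03; interest $5.92 → $1,188.95; payment $410.31; balance $778.64
Week 4: opening $778.64; interest $3.89 → $782.53; payment $408.28; balance $374.25
Week 5: opening $374.25; interest $1.87 → $376.12; payment $376.12; balance $0.00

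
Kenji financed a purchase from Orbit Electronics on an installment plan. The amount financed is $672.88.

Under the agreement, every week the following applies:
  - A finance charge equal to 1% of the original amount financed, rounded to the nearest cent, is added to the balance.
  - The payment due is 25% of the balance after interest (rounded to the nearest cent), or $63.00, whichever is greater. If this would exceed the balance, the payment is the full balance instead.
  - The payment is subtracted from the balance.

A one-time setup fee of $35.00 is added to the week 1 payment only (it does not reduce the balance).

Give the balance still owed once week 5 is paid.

$170.43

Week 1: $672.88 +$6.73 interest = $679.61; pay $169.90 (+ $35.00 fee) → $509.71
Week 2: $509.71 +$6.73 interest = $516.44; pay $129.11 → $387.33
Week 3: $387.33 +$6.73 interest = $394.06; pay $98.52 → $295.54
Week 4: $295.54 +$6.73 interest = $302.27; pay $75.57 → $226.70
Week 5: $226.70 +$6.73 interest = $233.43; pay $63.00 → $170.43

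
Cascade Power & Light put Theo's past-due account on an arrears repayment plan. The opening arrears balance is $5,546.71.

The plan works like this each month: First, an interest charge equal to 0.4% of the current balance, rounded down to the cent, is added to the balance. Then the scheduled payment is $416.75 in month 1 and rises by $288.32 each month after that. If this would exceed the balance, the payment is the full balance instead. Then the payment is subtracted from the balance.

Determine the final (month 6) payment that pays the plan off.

# | Opening | Interest | Payment | End bal
1 | $5,546.71 | $22.18 | $416.75 | $5,152.14
2 | $5,152.14 | $20.60 | $705.07 | $4,467.67
3 | $4,467.67 | $17.87 | $993.39 | $3,492.15
4 | $3,492.15 | $13.96 | $1,281.71 | $2,224.40
5 | $2,224.40 | $8.89 | $1,570.03 | $663.26
6 | $663.26 | $2.65 | $665.91 | $0.00

$665.91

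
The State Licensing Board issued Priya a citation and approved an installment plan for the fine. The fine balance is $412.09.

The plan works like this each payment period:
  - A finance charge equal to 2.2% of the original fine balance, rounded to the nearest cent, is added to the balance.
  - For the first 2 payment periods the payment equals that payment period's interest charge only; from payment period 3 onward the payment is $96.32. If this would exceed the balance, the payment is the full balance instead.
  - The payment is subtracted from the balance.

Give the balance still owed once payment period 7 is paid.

# | Opening | Interest | Payment | End bal
1 | $412.09 | $9.07 | $9.07 | $412.09
2 | $412.09 | $9.07 | $9.07 | $412.09
3 | $412.09 | $9.07 | $96.32 | $324.84
4 | $324.84 | $9.07 | $96.32 | $237.59
5 | $237.59 | $9.07 | $96.32 | $150.34
6 | $150.34 | $9.07 | $96.32 | $63.09
7 | $63.09 | $9.07 | $72.16 | $0.00

$0.00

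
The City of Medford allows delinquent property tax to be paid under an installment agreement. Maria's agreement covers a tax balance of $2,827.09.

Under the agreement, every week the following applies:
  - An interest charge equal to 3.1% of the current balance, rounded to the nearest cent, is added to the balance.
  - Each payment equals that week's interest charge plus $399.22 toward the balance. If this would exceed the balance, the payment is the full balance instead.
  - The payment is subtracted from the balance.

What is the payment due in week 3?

$462.11

Week 1: $2,827.09 +$87.64 interest = $2,914.73; pay $486.86 → $2,427.87
Week 2: $2,427.87 +$75.26 interest = $2,503.13; pay $474.48 → $2,028.65
Week 3: $2,028.65 +$62.89 interest = $2,091.54; pay $462.11 → $1,629.43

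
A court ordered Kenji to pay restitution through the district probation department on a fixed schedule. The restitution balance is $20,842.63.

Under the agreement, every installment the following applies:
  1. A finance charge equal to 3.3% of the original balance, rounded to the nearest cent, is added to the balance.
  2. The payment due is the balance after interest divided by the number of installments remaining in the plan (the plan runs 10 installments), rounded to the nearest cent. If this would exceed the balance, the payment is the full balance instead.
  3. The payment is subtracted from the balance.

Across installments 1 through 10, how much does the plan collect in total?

$27,720.73

# | Opening | Interest | Payment | End bal
1 | $20,842.63 | $687.81 | $2,153.04 | $19,377.40
2 | $19,377.40 | $687.81 | $2,229.47 | $17,835.74
3 | $17,835.74 | $687.81 | $2,315.44 | $16,208.11
4 | $16,208.11 | $687.81 | $2,413.70 | $14,482.22
5 | $14,482.22 | $687.81 | $2,528.34 | $12,641.69
6 | $12,641.69 | $687.81 | $2,665.90 | $10,663.60
7 | $10,663.60 | $687.81 | $2,837.85 | $8,513.56
8 | $8,513.56 | $687.81 | $3,067.12 | $6,134.25
9 | $6,134.25 | $687.81 | $3,411.03 | $3,411.03
10 | $3,411.03 | $687.81 | $4,098.84 | $0.00
Total paid: $27,720.73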